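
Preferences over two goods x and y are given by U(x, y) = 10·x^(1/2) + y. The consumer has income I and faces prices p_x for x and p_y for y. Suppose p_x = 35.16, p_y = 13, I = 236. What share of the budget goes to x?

Utility is quasi-linear in y; the FOC for x is 5/√x = p_x/p_y.
Thus x* = (5·p_y/p_x)² — independent of I — with the rest of income spent on y.
Plugging in: x* = (5·13/35.16)² = 3.4177, y* = 8.9104.
Expenditure on x: 35.16·3.4177 = 120.165; share = 0.5092.

share on x = 0.5092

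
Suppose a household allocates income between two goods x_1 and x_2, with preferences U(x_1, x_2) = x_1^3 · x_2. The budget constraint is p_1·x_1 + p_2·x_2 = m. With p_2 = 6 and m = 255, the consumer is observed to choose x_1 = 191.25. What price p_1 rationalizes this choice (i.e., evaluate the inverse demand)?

p_1 = 1

The MRS is 3·x_2/x_1. Set MRS = p_1/p_2.
So 3·p_2·x_2 = p_1·x_1; combined with the budget, a share 0.75 of income goes to x_1.
Demand: x_1*(p_1,p_2,m) = 0.75·m/p_1 and x_2* = 0.25·m/p_2.
Set x_1* = 191.25 in the demand function and solve for p_1: p_1 = 1.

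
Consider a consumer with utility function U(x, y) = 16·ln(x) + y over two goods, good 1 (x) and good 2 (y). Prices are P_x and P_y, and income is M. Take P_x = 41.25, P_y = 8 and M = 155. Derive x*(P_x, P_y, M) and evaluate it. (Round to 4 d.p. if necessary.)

x* = 3.103

So x*(P_x,P_y) = 16·P_y/P_x, independent of income; and y* = (M − 16·P_y)/P_y.
At the given prices: x* = 16·8/41.25 = 3.103.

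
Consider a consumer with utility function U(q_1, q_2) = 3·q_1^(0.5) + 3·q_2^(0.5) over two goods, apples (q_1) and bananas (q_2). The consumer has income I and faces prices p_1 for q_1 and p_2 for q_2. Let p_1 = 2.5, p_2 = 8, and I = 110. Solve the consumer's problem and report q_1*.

q_1* = 33.5238

MU_q_1 ∝ 3·q_1^(-0.5), MU_q_2 ∝ 3·q_2^(-0.5), so MRS = (q_2/q_1)^(0.5) = p_1/p_2.
Hence q_2/q_1 = (p_1/p_2)^(1/(0.5)), i.e. raised to the 2 power.
Substitute q_2 = (q_2/q_1)·q_1 into the budget: q_1* = I/(p_1 + p_2·(q_2/q_1)).
Numerically q_2/q_1 = 0.097656, so q_1* = 110/(2.5 + 8·0.097656) = 33.5238.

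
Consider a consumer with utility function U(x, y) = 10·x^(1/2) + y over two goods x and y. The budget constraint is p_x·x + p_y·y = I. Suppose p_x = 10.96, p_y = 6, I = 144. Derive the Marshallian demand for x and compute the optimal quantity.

Solve: √x = 5·p_y/p_x, so x*(p_x,p_y) = (5·p_y/p_x)², and y* = (I − p_x·x*)/p_y.
Plugging in: x* = (5·6/10.96)² = 7.4924.

x* = 7.4924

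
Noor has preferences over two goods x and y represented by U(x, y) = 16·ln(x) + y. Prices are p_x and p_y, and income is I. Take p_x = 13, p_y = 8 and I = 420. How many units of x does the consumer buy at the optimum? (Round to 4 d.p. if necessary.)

So x*(p_x,p_y) = 16·p_y/p_x, independent of income; and y* = (I − 16·p_y)/p_y.
At the given prices: x* = 16·8/13 = 9.8462.

x* = 9.8462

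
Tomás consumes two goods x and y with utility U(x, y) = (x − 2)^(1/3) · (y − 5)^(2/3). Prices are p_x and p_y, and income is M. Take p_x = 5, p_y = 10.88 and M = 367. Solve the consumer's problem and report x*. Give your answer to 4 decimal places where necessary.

x* = 22.1733

This is Cobb-Douglas in (x−2, y−5): tangency gives 1/3·p_y·(y−5) = 2/3·p_x·(x−2).
After buying the subsistence bundle (2, 5), a share 1/3 of the remaining income goes to x: x* = 2 + 1/3·(M − 2p_x − 5p_y)/p_x.
Discretionary income = 367 − 2·5 − 5·10.88 = 302.6; x* = 2 + 1/3·302.6/5 = 22.1733.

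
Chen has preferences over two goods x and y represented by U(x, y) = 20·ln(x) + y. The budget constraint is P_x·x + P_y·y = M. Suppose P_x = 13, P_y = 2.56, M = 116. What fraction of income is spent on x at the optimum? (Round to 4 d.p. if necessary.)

share on x = 0.4414

So x*(P_x,P_y) = 20·P_y/P_x, independent of income; and y* = (M − 20·P_y)/P_y.
At the given prices: x* = 20·2.56/13 = 3.9385, and y* = 25.3125.
Expenditure on x: 13·3.9385 = 51.2; share = 0.4414.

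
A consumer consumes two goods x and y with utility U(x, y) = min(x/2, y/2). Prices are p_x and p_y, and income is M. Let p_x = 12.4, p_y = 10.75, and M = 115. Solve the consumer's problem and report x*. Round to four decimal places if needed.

With perfect complements, no substitution: consume in ratio x:y = 2:2.
Budget: p_x·x + p_y·x = M, so (2·p_x + 2·p_y)·x = 2·M.
Demand: x*(p_x,p_y,M) = 2·M/(2·p_x + 2·p_y), y* = 2·M/(2·p_x + 2·p_y).
Here 2·12.4 + 2·10.75 = 46.3, giving x* = 4.9676.

x* = 4.9676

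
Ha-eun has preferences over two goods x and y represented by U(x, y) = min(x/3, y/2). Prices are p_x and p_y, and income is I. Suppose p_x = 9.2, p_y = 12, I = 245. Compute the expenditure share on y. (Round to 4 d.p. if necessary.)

share on y = 0.4651

With perfect complements, no substitution: consume in ratio x:y = 3:2.
Budget: p_x·x + p_y·(2/3)·x = I, so (3·p_x + 2·p_y)·x = 3·I.
Demand: x*(p_x,p_y,I) = 3·I/(3·p_x + 2·p_y), y* = 2·I/(3·p_x + 2·p_y).
Here 3·9.2 + 2·12 = 51.6, giving x* = 14.2442 and y* = 9.4961.
Expenditure on y: 12·9.4961 = 113.9535; share = 0.4651.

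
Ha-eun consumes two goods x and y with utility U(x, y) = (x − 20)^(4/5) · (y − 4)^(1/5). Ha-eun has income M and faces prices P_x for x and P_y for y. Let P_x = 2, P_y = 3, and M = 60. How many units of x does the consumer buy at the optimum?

x* = 23.2

Discretionary income = 60 − 20·2 − 4·3 = 8; x* = 20 + 0.8·8/2 = 23.2.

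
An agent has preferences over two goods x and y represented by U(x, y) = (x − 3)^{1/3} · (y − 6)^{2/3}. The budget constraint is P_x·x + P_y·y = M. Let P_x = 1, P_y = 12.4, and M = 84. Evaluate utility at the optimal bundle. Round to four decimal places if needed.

V = 0.6519

Discretionary income = 84 − 3·1 − 6·12.4 = 6.6; x* = 3 + 1/3·6.6/1 = 5.2; y* = 6 + 2/3·6.6/12.4 = 6.3548.
Utility at the optimum: U(5.2, 6.3548) = 0.6519.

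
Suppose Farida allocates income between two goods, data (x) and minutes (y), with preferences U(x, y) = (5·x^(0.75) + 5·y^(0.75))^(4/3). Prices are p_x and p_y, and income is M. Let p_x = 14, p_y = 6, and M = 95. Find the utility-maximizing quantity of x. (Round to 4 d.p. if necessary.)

x* = 0.4952

MRS = MU_x/MU_y = (y/x)^(0.25). Set equal to p_x/p_y.
Hence y/x = (p_x/p_y)^(1/(0.25)), i.e. raised to the 4 power.
Substitute y = (y/x)·x into the budget: x* = M/(p_x + p_y·(y/x)).
Numerically y/x = 29.641975, so x* = 95/(14 + 6·29.641975) = 0.4952.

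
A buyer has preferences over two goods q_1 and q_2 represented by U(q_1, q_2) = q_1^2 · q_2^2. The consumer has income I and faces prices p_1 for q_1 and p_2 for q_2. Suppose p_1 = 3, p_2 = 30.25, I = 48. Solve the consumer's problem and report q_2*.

The MRS is q_2/q_1. Set MRS = p_1/p_2.
So 2·p_2·q_2 = 2·p_1·q_1; combined with the budget, a share 0.5 of income goes to q_1.
Demand: q_1*(p_1,p_2,I) = 0.5·I/p_1 and q_2* = 0.5·I/p_2.
At p_1=3, p_2=30.25, I=48: q_2* = 0.5·48/30.25 = 0.7934.

q_2* = 0.7934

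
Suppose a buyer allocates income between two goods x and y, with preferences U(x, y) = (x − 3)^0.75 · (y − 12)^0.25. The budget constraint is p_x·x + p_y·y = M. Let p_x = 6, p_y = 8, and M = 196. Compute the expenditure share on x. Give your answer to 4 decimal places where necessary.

share on x = 0.4056

Let x' = x−3, y' = y−12. MRS = 3·y'/x' = p_x/p_y.
Substituting into the budget: x* = 3 + 0.75·(M − 3·p_x − 12·p_y)/p_x, and y* = 12 + 0.25·(…)/p_y.
Discretionary income = 196 − 3·6 − 12·8 = 82; x* = 3 + 0.75·82/6 = 13.25; y* = 12 + 0.25·82/8 = 14.5625.
Expenditure on x: 6·13.25 = 79.5; share = 0.4056.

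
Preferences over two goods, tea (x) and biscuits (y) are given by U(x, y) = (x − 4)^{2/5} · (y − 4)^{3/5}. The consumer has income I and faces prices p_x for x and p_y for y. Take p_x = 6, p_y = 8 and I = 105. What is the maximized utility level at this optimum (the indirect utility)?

V = 3.5059

Let x' = x−4, y' = y−4. MRS = (2/3)·y'/x' = p_x/p_y.
Substituting into the budget: x* = 4 + 0.4·(I − 4·p_x − 4·p_y)/p_x, and y* = 4 + 0.6·(…)/p_y.
Discretionary income = 105 − 4·6 − 4·8 = 49; x* = 4 + 0.4·49/6 = 7.2667; y* = 4 + 0.6·49/8 = 7.675.
Utility at the optimum: U(7.2667, 7.675) = 3.5059.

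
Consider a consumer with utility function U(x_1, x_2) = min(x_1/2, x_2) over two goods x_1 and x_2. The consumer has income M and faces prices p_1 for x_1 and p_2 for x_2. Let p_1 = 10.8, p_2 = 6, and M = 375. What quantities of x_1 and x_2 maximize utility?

Leontief preferences: the optimum is at the kink where x_1/2 = x_2/1, i.e. x_2 = (1/2)·x_1.
Budget: p_1·x_1 + p_2·(1/2)·x_1 = M, so (2·p_1 + p_2)·x_1 = 2·M.
Demand: x_1*(p_1,p_2,M) = 2·M/(2·p_1 + p_2), x_2* = M/(2·p_1 + p_2).
Here 2·10.8 + 6 = 27.6, giving x_1* = 27.1739 and x_2* = 13.587.

x_1* = 27.1739, x_2* = 13.587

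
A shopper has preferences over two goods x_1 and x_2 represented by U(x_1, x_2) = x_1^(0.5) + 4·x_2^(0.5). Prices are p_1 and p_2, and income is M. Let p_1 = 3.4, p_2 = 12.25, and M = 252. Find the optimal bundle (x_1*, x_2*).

x_1* = 13.6225, x_2* = 16.7905

MRS = MU_x_1/MU_x_2 = (1/4)·(x_2/x_1)^(0.5). Set equal to p_1/p_2.
Hence x_2/x_1 = (4·p_1/p_2)^(1/(0.5)), i.e. raised to the 2 power.
With the ratio pinned down, the budget gives x_1* = M/(p_1 + p_2·(x_2/x_1)) and x_2* = (x_2/x_1)·x_1*.
Numerically x_2/x_1 = 1.232553, so x_1* = 252/(3.4 + 12.25·1.232553) = 13.6225 and x_2* = 1.232553·13.6225 = 16.7905.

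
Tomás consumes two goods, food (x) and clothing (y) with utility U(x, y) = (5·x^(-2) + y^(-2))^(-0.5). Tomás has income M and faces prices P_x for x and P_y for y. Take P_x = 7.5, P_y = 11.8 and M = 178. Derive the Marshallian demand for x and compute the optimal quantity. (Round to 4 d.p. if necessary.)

x* = 13.2508

MU_x ∝ 5·x^(-3), MU_y ∝ y^(-3), so MRS = 5·(y/x)^(3) = P_x/P_y.
Solve for the ratio: y/x = [(1/5)·P_x/P_y]^(1/3).
Substitute y = (y/x)·x into the budget: x* = M/(P_x + P_y·(y/x)).
Numerically y/x = 0.502809, so x* = 178/(7.5 + 11.8·0.502809) = 13.2508.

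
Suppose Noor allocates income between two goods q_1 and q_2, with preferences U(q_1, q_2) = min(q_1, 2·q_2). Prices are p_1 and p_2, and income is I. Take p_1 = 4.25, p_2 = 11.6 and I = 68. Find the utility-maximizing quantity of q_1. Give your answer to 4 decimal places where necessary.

With perfect complements, no substitution: consume in ratio q_1:q_2 = 2:1.
Budget: p_1·q_1 + p_2·(1/2)·q_1 = I, so (2·p_1 + p_2)·q_1 = 2·I.
Demand: q_1*(p_1,p_2,I) = 2·I/(2·p_1 + p_2), q_2* = I/(2·p_1 + p_2).
Here 2·4.25 + 11.6 = 20.1, giving q_1* = 6.7662.

q_1* = 6.7662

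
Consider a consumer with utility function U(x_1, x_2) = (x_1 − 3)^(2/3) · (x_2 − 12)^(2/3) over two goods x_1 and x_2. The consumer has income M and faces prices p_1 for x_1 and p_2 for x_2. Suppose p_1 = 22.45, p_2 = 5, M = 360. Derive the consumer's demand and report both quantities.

x_1* = 8.1815, x_2* = 35.265

Let x_1' = x_1−3, x_2' = x_2−12. MRS = x_2'/x_1' = p_1/p_2.
Substituting into the budget: x_1* = 3 + 0.5·(M − 3·p_1 − 12·p_2)/p_1, and x_2* = 12 + 0.5·(…)/p_2.
Discretionary income = 360 − 3·22.45 − 12·5 = 232.65; x_1* = 3 + 0.5·232.65/22.45 = 8.1815; x_2* = 12 + 0.5·232.65/5 = 35.265.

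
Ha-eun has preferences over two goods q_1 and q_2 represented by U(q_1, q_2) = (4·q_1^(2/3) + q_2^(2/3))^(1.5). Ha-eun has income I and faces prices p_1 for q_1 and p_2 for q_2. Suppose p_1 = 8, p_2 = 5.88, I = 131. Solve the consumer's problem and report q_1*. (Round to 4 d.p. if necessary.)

MRS = MU_q_1/MU_q_2 = 4·(q_2/q_1)^(1/3). Set equal to p_1/p_2.
Solve for the ratio: q_2/q_1 = [(1/4)·p_1/p_2]^(3).
With the ratio pinned down, the budget gives q_1* = I/(p_1 + p_2·(q_2/q_1)) and q_2* = (q_2/q_1)·q_1*.
Numerically q_2/q_1 = 0.039351, so q_1* = 131/(8 + 5.88·0.039351) = 15.9147.

q_1* = 15.9147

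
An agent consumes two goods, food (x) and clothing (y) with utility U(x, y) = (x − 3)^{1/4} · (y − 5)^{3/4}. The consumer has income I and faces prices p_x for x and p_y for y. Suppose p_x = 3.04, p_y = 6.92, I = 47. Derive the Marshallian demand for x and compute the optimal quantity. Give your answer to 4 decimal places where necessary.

After buying the subsistence bundle (3, 5), a share 0.25 of the remaining income goes to x: x* = 3 + 0.25·(I − 3p_x − 5p_y)/p_x.
Discretionary income = 47 − 3·3.04 − 5·6.92 = 3.28; x* = 3 + 0.25·3.28/3.04 = 3.2697.

x* = 3.2697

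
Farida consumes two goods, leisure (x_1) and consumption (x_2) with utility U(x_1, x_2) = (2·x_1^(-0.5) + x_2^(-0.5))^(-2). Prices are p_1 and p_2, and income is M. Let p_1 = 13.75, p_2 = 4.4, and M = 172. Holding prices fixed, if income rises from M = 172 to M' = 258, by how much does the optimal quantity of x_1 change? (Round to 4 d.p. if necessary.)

MU_x_1 ∝ 2·x_1^(-1.5), MU_x_2 ∝ x_2^(-1.5), so MRS = 2·(x_2/x_1)^(1.5) = p_1/p_2.
Solve for the ratio: x_2/x_1 = [(1/2)·p_1/p_2]^(2/3).
With the ratio pinned down, the budget gives x_1* = M/(p_1 + p_2·(x_2/x_1)) and x_2* = (x_2/x_1)·x_1*.
Numerically x_2/x_1 = 1.346522, so x_1* = 172/(13.75 + 4.4·1.346522) = 8.7422.
At M' = 258: x_1* = 13.1133. Change: 13.1133 − 8.7422 = 4.3711.

Δx_1* = 4.3711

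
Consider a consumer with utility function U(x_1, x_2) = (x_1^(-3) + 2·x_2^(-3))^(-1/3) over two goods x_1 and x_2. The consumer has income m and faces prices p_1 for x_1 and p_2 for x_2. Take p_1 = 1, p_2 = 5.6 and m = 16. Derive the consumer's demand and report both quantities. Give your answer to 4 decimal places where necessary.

MU_x_1 ∝ x_1^(-4), MU_x_2 ∝ 2·x_2^(-4), so MRS = (1/2)·(x_2/x_1)^(4) = p_1/p_2.
Hence x_2/x_1 = (2·p_1/p_2)^(1/(4)), i.e. raised to the 0.25 power.
Substitute x_2 = (x_2/x_1)·x_1 into the budget: x_1* = m/(p_1 + p_2·(x_2/x_1)).
Numerically x_2/x_1 = 0.773055, so x_1* = 16/(1 + 5.6·0.773055) = 3.0024 and x_2* = 0.773055·3.0024 = 2.321.

x_1* = 3.0024, x_2* = 2.321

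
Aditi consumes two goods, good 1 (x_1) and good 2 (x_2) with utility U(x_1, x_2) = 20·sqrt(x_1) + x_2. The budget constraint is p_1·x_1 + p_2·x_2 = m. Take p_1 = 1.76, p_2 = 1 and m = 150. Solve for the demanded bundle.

x_1* = 32.2831, x_2* = 93.1818

Set MRS = p_1/p_2: 10·x_1^(−1/2) = p_1/p_2.
Solve: √x_1 = 10·p_2/p_1, so x_1*(p_1,p_2) = (10·p_2/p_1)², and x_2* = (m − p_1·x_1*)/p_2.
Plugging in: x_1* = (10·1/1.76)² = 32.2831, x_2* = 93.1818.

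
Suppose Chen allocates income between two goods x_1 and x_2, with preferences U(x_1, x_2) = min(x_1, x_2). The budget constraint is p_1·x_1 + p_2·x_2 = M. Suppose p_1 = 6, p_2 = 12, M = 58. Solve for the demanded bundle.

Leontief preferences: the optimum is at the kink where x_1/1 = x_2/1, i.e. x_2 = x_1.
Budget: p_1·x_1 + p_2·x_1 = M, so (p_1 + p_2)·x_1 = M.
Demand: x_1*(p_1,p_2,M) = M/(p_1 + p_2), x_2* = M/(p_1 + p_2).
Here 6 + 12 = 18, giving x_1* = 3.2222 and x_2* = 3.2222.

x_1* = 3.2222, x_2* = 3.2222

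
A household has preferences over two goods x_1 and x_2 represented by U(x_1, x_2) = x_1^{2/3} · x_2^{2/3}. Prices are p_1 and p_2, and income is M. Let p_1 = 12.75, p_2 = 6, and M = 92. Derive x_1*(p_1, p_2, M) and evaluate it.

x_1* = 3.6078

The MRS is x_2/x_1. Set MRS = p_1/p_2.
So 2/3·p_2·x_2 = 2/3·p_1·x_1; combined with the budget, a share 0.5 of income goes to x_1.
Demand: x_1*(p_1,p_2,M) = 0.5·M/p_1 and x_2* = 0.5·M/p_2.
At p_1=12.75, p_2=6, M=92: x_1* = 0.5·92/12.75 = 3.6078.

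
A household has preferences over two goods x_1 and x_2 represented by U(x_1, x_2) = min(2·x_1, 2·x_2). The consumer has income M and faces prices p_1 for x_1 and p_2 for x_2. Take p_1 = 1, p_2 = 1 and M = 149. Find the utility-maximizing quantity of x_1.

x_1* = 74.5

Leontief preferences: the optimum is at the kink where x_1/2 = x_2/2, i.e. x_2 = x_1.
Budget: p_1·x_1 + p_2·x_1 = M, so (2·p_1 + 2·p_2)·x_1 = 2·M.
Demand: x_1*(p_1,p_2,M) = 2·M/(2·p_1 + 2·p_2), x_2* = 2·M/(2·p_1 + 2·p_2).
Here 2·1 + 2·1 = 4, giving x_1* = 74.5.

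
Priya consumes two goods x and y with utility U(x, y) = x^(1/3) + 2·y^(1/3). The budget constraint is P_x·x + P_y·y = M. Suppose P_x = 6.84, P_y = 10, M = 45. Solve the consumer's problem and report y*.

y* = 3.1524

From the CES first-order condition, (1/2)·(y/x)^(2/3) = P_x/P_y.
Hence y/x = (2·P_x/P_y)^(1/(2/3)), i.e. raised to the 1.5 power.
Substitute y = (y/x)·x into the budget: x* = M/(P_x + P_y·(y/x)).
Numerically y/x = 1.600034, so x* = 45/(6.84 + 10·1.600034) = 1.9702 and y* = 1.600034·1.9702 = 3.1524.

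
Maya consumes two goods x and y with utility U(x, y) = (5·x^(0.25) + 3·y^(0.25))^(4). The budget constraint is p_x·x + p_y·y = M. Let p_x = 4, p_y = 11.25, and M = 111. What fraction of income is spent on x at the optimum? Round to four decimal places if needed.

MRS = MU_x/MU_y = (5/3)·(y/x)^(0.75). Set equal to p_x/p_y.
Hence y/x = ((3/5)·p_x/p_y)^(1/(0.75)), i.e. raised to the 4/3 power.
With the ratio pinned down, the budget gives x* = M/(p_x + p_y·(y/x)) and y* = (y/x)·x*.
Numerically y/x = 0.127471, so x* = 111/(4 + 11.25·0.127471) = 20.4268 and y* = 0.127471·20.4268 = 2.6038.
Expenditure on x: 4·20.4268 = 81.707; share = 0.7361.

share on x = 0.7361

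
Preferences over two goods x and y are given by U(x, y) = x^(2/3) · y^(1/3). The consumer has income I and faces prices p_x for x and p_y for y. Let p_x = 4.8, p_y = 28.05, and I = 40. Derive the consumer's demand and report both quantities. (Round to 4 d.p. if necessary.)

The MRS is 2·y/x. Set MRS = p_x/p_y.
Rearranging, p_y·y = (1/2)·p_x·x. Substituting into the budget gives p_x·x·(1 + (1/2)) = I.
Demand: x*(p_x,p_y,I) = 2/3·I/p_x and y* = 1/3·I/p_y.
At p_x=4.8, p_y=28.05, I=40: x* = 2/3·40/4.8 = 5.5556, y* = 0.4753.

x* = 5.5556, y* = 0.4753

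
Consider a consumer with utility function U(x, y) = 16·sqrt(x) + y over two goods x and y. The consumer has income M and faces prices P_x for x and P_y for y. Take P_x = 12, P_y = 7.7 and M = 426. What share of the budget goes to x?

Set MRS = P_x/P_y: 8·x^(−1/2) = P_x/P_y.
Solve: √x = 8·P_y/P_x, so x*(P_x,P_y) = (8·P_y/P_x)², and y* = (M − P_x·x*)/P_y.
Plugging in: x* = (8·7.7/12)² = 26.3511, y* = 14.258.
Expenditure on x: 12·26.3511 = 316.2133; share = 0.7423.

share on x = 0.7423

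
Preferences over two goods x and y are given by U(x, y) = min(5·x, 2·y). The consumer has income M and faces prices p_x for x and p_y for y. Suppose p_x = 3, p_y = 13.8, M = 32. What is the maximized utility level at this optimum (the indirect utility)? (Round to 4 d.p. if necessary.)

With perfect complements, no substitution: consume in ratio x:y = 2:5.
Budget: p_x·x + p_y·(5/2)·x = M, so (2·p_x + 5·p_y)·x = 2·M.
Demand: x*(p_x,p_y,M) = 2·M/(2·p_x + 5·p_y), y* = 5·M/(2·p_x + 5·p_y).
Here 2·3 + 5·13.8 = 75, giving x* = 0.8533 and y* = 2.1333.
Utility at the optimum: U(0.8533, 2.1333) = 4.2667.

V = 4.2667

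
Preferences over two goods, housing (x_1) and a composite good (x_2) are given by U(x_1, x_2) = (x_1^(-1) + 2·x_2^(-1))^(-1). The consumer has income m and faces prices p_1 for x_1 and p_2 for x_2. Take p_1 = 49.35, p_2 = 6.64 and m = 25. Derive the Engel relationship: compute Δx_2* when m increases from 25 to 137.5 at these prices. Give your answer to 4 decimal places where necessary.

MRS = MU_x_1/MU_x_2 = (1/2)·(x_2/x_1)^(2). Set equal to p_1/p_2.
Hence x_2/x_1 = (2·p_1/p_2)^(1/(2)), i.e. raised to the 0.5 power.
Substitute x_2 = (x_2/x_1)·x_1 into the budget: x_1* = m/(p_1 + p_2·(x_2/x_1)).
Numerically x_2/x_1 = 3.855445, so x_1* = 25/(49.35 + 6.64·3.855445) = 0.3336 and x_2* = 3.855445·0.3336 = 1.286.
At m' = 137.5: x_2* = 7.073. Change: 7.073 − 1.286 = 5.787.

Δx_2* = 5.787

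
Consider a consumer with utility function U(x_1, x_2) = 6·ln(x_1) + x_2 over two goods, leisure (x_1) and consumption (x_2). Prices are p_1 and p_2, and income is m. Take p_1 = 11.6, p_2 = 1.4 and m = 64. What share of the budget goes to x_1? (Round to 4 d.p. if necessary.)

Set MRS = p_1/p_2: (6/x_1)/1 = p_1/p_2.
So x_1*(p_1,p_2) = 6·p_2/p_1, independent of income; and x_2* = (m − 6·p_2)/p_2.
At the given prices: x_1* = 6·1.4/11.6 = 0.7241, and x_2* = 39.7143.
Expenditure on x_1: 11.6·0.7241 = 8.4; share = 0.1313.

share on x_1 = 0.1313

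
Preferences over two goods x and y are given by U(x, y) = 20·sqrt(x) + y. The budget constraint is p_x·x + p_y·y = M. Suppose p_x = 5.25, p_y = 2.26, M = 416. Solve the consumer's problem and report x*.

Set MRS = p_x/p_y: 10·x^(−1/2) = p_x/p_y.
Solve: √x = 10·p_y/p_x, so x*(p_x,p_y) = (10·p_y/p_x)², and y* = (M − p_x·x*)/p_y.
Plugging in: x* = (10·2.26/5.25)² = 18.531.

x* = 18.531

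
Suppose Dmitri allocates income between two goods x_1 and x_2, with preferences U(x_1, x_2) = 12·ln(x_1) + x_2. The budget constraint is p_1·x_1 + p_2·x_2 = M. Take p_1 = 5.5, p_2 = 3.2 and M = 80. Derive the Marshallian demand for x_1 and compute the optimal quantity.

Set MRS = p_1/p_2: (12/x_1)/1 = p_1/p_2.
So x_1*(p_1,p_2) = 12·p_2/p_1, independent of income; and x_2* = (M − 12·p_2)/p_2.
At the given prices: x_1* = 12·3.2/5.5 = 6.9818.

x_1* = 6.9818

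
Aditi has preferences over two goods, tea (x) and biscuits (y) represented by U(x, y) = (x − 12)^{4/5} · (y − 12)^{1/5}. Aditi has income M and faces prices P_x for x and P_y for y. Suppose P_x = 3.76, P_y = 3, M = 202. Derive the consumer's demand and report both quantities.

x* = 37.7191, y* = 20.0587

This is Cobb-Douglas in (x−12, y−12): tangency gives 0.8·P_y·(y−12) = 0.2·P_x·(x−12).
After buying the subsistence bundle (12, 12), a share 0.8 of the remaining income goes to x: x* = 12 + 0.8·(M − 12P_x − 12P_y)/P_x.
Discretionary income = 202 − 12·3.76 − 12·3 = 120.88; x* = 12 + 0.8·120.88/3.76 = 37.7191; y* = 12 + 0.2·120.88/3 = 20.0587.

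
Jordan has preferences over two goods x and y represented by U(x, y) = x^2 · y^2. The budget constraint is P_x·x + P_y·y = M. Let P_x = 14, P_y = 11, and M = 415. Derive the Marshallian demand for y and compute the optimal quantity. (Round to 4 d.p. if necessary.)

MU_x/MU_y = (2·y)/(2·x); tangency sets this equal to P_x/P_y.
So 2·P_y·y = 2·P_x·x; combined with the budget, a share 0.5 of income goes to x.
Demand: x*(P_x,P_y,M) = 0.5·M/P_x and y* = 0.5·M/P_y.
At P_x=14, P_y=11, M=415: y* = 0.5·415/11 = 18.8636.

y* = 18.8636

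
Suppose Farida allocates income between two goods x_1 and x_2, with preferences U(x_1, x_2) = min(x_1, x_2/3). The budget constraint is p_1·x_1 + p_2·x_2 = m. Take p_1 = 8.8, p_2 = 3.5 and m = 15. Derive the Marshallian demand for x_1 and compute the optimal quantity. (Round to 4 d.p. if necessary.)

With perfect complements, no substitution: consume in ratio x_1:x_2 = 1:3.
Budget: p_1·x_1 + p_2·3·x_1 = m, so (p_1 + 3·p_2)·x_1 = m.
Demand: x_1*(p_1,p_2,m) = m/(p_1 + 3·p_2), x_2* = 3·m/(p_1 + 3·p_2).
Here 8.8 + 3·3.5 = 19.3, giving x_1* = 0.7772.

x_1* = 0.7772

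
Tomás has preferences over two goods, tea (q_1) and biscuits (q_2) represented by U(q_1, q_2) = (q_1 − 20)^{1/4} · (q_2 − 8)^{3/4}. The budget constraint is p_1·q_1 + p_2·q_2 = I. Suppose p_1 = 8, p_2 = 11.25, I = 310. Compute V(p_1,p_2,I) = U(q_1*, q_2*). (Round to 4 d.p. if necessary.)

Discretionary income = 310 − 20·8 − 8·11.25 = 60; q_1* = 20 + 0.25·60/8 = 21.875; q_2* = 8 + 0.75·60/11.25 = 12.
Utility at the optimum: U(21.875, 12) = 3.3098.

V = 3.3098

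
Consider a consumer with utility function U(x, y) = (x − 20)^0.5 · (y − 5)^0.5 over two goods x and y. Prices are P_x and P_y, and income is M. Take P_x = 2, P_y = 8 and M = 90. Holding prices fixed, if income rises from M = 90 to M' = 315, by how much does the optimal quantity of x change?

Δx* = 56.25

MRS = (y−5)/(x−20). Tangency with P_x/P_y gives y−5 = (P_x/P_y)·(x−20).
Substituting into the budget: x* = 20 + 0.5·(M − 20·P_x − 5·P_y)/P_x, and y* = 5 + 0.5·(…)/P_y.
Discretionary income = 90 − 20·2 − 5·8 = 10; x* = 20 + 0.5·10/2 = 22.5.
At M' = 315: x* = 78.75. Change: 78.75 − 22.5 = 56.25.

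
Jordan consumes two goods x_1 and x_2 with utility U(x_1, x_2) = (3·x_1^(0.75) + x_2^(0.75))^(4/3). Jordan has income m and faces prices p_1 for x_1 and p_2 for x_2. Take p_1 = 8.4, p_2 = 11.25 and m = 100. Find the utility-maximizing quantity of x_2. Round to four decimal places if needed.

From the CES first-order condition, 3·(x_2/x_1)^(0.25) = p_1/p_2.
Solve for the ratio: x_2/x_1 = [(1/3)·p_1/p_2]^(4).
Substitute x_2 = (x_2/x_1)·x_1 into the budget: x_1* = m/(p_1 + p_2·(x_2/x_1)).
Numerically x_2/x_1 = 0.003837, so x_1* = 100/(8.4 + 11.25·0.003837) = 11.8439 and x_2* = 0.003837·11.8439 = 0.0454.

x_2* = 0.0454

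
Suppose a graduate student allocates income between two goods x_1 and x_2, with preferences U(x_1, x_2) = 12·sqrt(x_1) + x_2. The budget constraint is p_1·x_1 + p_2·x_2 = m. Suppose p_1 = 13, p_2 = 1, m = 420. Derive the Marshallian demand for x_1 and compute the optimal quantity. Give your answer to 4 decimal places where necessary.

Plugging in: x_1* = (6·1/13)² = 0.213.

x_1* = 0.213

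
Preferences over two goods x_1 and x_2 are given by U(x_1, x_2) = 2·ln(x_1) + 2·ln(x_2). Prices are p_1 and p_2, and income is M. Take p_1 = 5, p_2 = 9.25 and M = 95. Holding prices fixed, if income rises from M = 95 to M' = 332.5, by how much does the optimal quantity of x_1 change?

Δx_1* = 23.75

Tangency: MRS = x_2/x_1 = p_1/p_2.
So 2·p_2·x_2 = 2·p_1·x_1; combined with the budget, a share 0.5 of income goes to x_1.
Demand: x_1*(p_1,p_2,M) = 0.5·M/p_1 and x_2* = 0.5·M/p_2.
At p_1=5, p_2=9.25, M=95: x_1* = 0.5·95/5 = 9.5.
At M' = 332.5: x_1* = 33.25. Change: 33.25 − 9.5 = 23.75.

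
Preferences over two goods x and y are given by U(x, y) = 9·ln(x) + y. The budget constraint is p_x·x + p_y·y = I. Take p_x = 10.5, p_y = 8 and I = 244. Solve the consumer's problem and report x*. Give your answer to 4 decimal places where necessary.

So x*(p_x,p_y) = 9·p_y/p_x, independent of income; and y* = (I − 9·p_y)/p_y.
At the given prices: x* = 9·8/10.5 = 6.8571.

x* = 6.8571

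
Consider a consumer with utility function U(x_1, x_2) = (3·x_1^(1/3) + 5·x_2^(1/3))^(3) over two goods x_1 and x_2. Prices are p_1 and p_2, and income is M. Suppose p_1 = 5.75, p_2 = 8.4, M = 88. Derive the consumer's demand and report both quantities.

x_1* = 5.5048, x_2* = 6.708

Substitute x_2 = (x_2/x_1)·x_1 into the budget: x_1* = M/(p_1 + p_2·(x_2/x_1)).
Numerically x_2/x_1 = 1.218585, so x_1* = 88/(5.75 + 8.4·1.218585) = 5.5048 and x_2* = 1.218585·5.5048 = 6.708.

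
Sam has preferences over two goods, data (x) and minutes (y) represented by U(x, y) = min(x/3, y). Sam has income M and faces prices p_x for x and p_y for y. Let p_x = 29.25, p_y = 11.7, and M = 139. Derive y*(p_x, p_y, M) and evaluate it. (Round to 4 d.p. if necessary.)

Leontief preferences: the optimum is at the kink where x/3 = y/1, i.e. y = (1/3)·x.
Budget: p_x·x + p_y·(1/3)·x = M, so (3·p_x + p_y)·x = 3·M.
Demand: x*(p_x,p_y,M) = 3·M/(3·p_x + p_y), y* = M/(3·p_x + p_y).
Here 3·29.25 + 11.7 = 99.45, giving y* = 1.3977.

y* = 1.3977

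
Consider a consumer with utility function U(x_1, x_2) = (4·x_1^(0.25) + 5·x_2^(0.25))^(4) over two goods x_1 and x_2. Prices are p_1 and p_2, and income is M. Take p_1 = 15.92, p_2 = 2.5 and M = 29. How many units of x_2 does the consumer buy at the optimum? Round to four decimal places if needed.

x_2* = 8.2818

MRS = MU_x_1/MU_x_2 = (4/5)·(x_2/x_1)^(0.75). Set equal to p_1/p_2.
Hence x_2/x_1 = ((5/4)·p_1/p_2)^(1/(0.75)), i.e. raised to the 4/3 power.
Substitute x_2 = (x_2/x_1)·x_1 into the budget: x_1* = M/(p_1 + p_2·(x_2/x_1)).
Numerically x_2/x_1 = 15.893422, so x_1* = 29/(15.92 + 2.5·15.893422) = 0.5211 and x_2* = 15.893422·0.5211 = 8.2818.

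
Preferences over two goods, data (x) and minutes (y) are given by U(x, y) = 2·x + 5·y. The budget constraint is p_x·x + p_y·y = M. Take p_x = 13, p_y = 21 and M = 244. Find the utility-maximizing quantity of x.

x* = 0

Numerically: x* = 0, y* = 11.619.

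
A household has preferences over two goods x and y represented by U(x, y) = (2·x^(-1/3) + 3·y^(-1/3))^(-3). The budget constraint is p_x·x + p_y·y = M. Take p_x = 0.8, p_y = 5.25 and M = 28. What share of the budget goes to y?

share on y = 0.6845

MU_x ∝ 2·x^(-4/3), MU_y ∝ 3·y^(-4/3), so MRS = (2/3)·(y/x)^(4/3) = p_x/p_y.
Solve for the ratio: y/x = [(3/2)·p_x/p_y]^(0.75).
Substitute y = (y/x)·x into the budget: x* = M/(p_x + p_y·(y/x)).
Numerically y/x = 0.330572, so x* = 28/(0.8 + 5.25·0.330572) = 11.0432 and y* = 0.330572·11.0432 = 3.6506.
Expenditure on y: 5.25·3.6506 = 19.1655; share = 0.6845.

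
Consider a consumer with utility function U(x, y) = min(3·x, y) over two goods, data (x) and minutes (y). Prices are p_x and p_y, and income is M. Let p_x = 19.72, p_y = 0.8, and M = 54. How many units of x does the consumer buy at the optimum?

Demand: x*(p_x,p_y,M) = M/(p_x + 3·p_y), y* = 3·M/(p_x + 3·p_y).
Here 19.72 + 3·0.8 = 22.12, giving x* = 2.4412.

x* = 2.4412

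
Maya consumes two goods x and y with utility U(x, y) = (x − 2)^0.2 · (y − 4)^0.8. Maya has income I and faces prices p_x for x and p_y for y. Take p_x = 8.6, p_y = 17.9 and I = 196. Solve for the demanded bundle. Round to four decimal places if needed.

x* = 4.493, y* = 8.7911

Let x' = x−2, y' = y−4. MRS = (1/4)·y'/x' = p_x/p_y.
Substituting into the budget: x* = 2 + 0.2·(I − 2·p_x − 4·p_y)/p_x, and y* = 4 + 0.8·(…)/p_y.
Discretionary income = 196 − 2·8.6 − 4·17.9 = 107.2; x* = 2 + 0.2·107.2/8.6 = 4.493; y* = 4 + 0.8·107.2/17.9 = 8.7911.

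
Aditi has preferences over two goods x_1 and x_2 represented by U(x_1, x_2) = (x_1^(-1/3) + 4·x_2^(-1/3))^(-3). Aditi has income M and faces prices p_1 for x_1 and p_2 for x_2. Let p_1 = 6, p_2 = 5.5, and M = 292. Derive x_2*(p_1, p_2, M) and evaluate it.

MU_x_1 ∝ x_1^(-4/3), MU_x_2 ∝ 4·x_2^(-4/3), so MRS = (1/4)·(x_2/x_1)^(4/3) = p_1/p_2.
Solve for the ratio: x_2/x_1 = [4·p_1/p_2]^(0.75).
With the ratio pinned down, the budget gives x_1* = M/(p_1 + p_2·(x_2/x_1)) and x_2* = (x_2/x_1)·x_1*.
Numerically x_2/x_1 = 3.019162, so x_1* = 292/(6 + 5.5·3.019162) = 12.9173 and x_2* = 3.019162·12.9173 = 38.9993.

x_2* = 38.9993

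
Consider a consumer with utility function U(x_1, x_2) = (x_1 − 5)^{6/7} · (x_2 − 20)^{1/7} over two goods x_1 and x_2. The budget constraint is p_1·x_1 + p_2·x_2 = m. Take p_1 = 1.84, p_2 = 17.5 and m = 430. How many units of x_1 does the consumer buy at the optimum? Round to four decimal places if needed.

x_1* = 37.9814

Substituting into the budget: x_1* = 5 + 6/7·(m − 5·p_1 − 20·p_2)/p_1, and x_2* = 20 + 1/7·(…)/p_2.
Discretionary income = 430 − 5·1.84 − 20·17.5 = 70.8; x_1* = 5 + 6/7·70.8/1.84 = 37.9814.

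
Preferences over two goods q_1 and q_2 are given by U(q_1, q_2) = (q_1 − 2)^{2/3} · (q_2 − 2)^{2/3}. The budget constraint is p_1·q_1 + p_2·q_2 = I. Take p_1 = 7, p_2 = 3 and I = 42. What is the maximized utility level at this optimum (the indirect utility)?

MRS = (q_2−2)/(q_1−2). Tangency with p_1/p_2 gives q_2−2 = (p_1/p_2)·(q_1−2).
After buying the subsistence bundle (2, 2), a share 0.5 of the remaining income goes to q_1: q_1* = 2 + 0.5·(I − 2p_1 − 2p_2)/p_1.
Discretionary income = 42 − 2·7 − 2·3 = 22; q_1* = 2 + 0.5·22/7 = 3.5714; q_2* = 2 + 0.5·22/3 = 5.6667.
Utility at the optimum: U(3.5714, 5.6667) = 3.214.

V = 3.214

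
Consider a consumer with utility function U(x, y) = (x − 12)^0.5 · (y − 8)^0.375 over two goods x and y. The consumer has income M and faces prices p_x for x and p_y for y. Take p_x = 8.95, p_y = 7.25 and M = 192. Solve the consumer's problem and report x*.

x* = 13.6983

Discretionary income = 192 − 12·8.95 − 8·7.25 = 26.6; x* = 12 + 4/7·26.6/8.95 = 13.6983.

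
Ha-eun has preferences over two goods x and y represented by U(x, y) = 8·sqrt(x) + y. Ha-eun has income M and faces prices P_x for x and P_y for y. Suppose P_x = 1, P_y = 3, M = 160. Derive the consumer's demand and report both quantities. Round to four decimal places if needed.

Set MRS = P_x/P_y: 4·x^(−1/2) = P_x/P_y.
Solve: √x = 4·P_y/P_x, so x*(P_x,P_y) = (4·P_y/P_x)², and y* = (M − P_x·x*)/P_y.
Plugging in: x* = (4·3/1)² = 144, y* = 5.3333.

x* = 144, y* = 5.3333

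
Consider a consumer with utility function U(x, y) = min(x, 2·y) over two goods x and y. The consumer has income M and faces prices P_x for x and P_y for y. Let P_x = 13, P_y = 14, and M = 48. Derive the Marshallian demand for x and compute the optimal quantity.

x* = 2.4

Leontief preferences: the optimum is at the kink where x/2 = y/1, i.e. y = (1/2)·x.
Budget: P_x·x + P_y·(1/2)·x = M, so (2·P_x + P_y)·x = 2·M.
Demand: x*(P_x,P_y,M) = 2·M/(2·P_x + P_y), y* = M/(2·P_x + P_y).
Here 2·13 + 14 = 40, giving x* = 2.4.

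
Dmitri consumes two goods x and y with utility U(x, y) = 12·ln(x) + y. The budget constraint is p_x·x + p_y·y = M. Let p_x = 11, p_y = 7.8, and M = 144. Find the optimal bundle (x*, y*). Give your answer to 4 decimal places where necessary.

MU_x = 12/x, MU_y = 1. Tangency: 12/x = p_x/p_y.
So x*(p_x,p_y) = 12·p_y/p_x, independent of income; and y* = (M − 12·p_y)/p_y.
At the given prices: x* = 12·7.8/11 = 8.5091, and y* = 6.4615.

x* = 8.5091, y* = 6.4615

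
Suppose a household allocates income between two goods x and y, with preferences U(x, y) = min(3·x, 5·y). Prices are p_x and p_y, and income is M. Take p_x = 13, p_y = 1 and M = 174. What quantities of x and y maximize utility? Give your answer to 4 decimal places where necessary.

x* = 12.7941, y* = 7.6765

Leontief preferences: the optimum is at the kink where x/5 = y/3, i.e. y = (3/5)·x.
Budget: p_x·x + p_y·(3/5)·x = M, so (5·p_x + 3·p_y)·x = 5·M.
Demand: x*(p_x,p_y,M) = 5·M/(5·p_x + 3·p_y), y* = 3·M/(5·p_x + 3·p_y).
Here 5·13 + 3·1 = 68, giving x* = 12.7941 and y* = 7.6765.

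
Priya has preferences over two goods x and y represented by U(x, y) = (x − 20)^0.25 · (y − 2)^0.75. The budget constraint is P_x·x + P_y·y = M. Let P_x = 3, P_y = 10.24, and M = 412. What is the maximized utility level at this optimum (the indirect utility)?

MRS = (1/3)·(y−2)/(x−20). Tangency with P_x/P_y gives y−2 = 3·(P_x/P_y)·(x−20).
Substituting into the budget: x* = 20 + 0.25·(M − 20·P_x − 2·P_y)/P_x, and y* = 2 + 0.75·(…)/P_y.
Discretionary income = 412 − 20·3 − 2·10.24 = 331.52; x* = 20 + 0.25·331.52/3 = 47.6267; y* = 2 + 0.75·331.52/10.24 = 26.2812.
Utility at the optimum: U(47.6267, 26.2812) = 25.0776.

V = 25.0776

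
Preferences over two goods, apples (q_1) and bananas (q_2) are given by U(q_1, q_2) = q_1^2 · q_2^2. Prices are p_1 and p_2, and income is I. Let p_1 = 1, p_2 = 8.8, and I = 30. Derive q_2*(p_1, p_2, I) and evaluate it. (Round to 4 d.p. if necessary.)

q_2* = 1.7045

Demand: q_1*(p_1,p_2,I) = 0.5·I/p_1 and q_2* = 0.5·I/p_2.
At p_1=1, p_2=8.8, I=30: q_2* = 0.5·30/8.8 = 1.7045.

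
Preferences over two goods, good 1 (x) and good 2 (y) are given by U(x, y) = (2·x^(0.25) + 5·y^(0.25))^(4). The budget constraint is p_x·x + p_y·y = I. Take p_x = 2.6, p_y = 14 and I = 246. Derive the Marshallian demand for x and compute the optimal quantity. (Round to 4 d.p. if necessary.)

MRS = MU_x/MU_y = (2/5)·(y/x)^(0.75). Set equal to p_x/p_y.
Hence y/x = ((5/2)·p_x/p_y)^(1/(0.75)), i.e. raised to the 4/3 power.
With the ratio pinned down, the budget gives x* = I/(p_x + p_y·(y/x)) and y* = (y/x)·x*.
Numerically y/x = 0.359512, so x* = 246/(2.6 + 14·0.359512) = 32.2278.

x* = 32.2278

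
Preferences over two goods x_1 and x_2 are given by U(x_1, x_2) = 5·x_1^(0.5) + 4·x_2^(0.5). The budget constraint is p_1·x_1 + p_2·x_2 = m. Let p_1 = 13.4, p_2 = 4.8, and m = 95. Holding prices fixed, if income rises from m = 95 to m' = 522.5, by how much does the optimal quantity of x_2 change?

From the CES first-order condition, (5/4)·(x_2/x_1)^(0.5) = p_1/p_2.
Solve for the ratio: x_2/x_1 = [(4/5)·p_1/p_2]^(2).
With the ratio pinned down, the budget gives x_1* = m/(p_1 + p_2·(x_2/x_1)) and x_2* = (x_2/x_1)·x_1*.
Numerically x_2/x_1 = 4.987778, so x_1* = 95/(13.4 + 4.8·4.987778) = 2.5441 and x_2* = 4.987778·2.5441 = 12.6894.
At m' = 522.5: x_2* = 69.7917. Change: 69.7917 − 12.6894 = 57.1023.

Δx_2* = 57.1023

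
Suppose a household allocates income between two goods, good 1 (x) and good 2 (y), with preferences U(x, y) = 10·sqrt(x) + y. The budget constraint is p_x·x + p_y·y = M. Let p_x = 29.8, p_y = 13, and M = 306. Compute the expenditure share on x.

Utility is quasi-linear in y; the FOC for x is 5/√x = p_x/p_y.
Solve: √x = 5·p_y/p_x, so x*(p_x,p_y) = (5·p_y/p_x)², and y* = (M − p_x·x*)/p_y.
Plugging in: x* = (5·13/29.8)² = 4.7577, y* = 12.6324.
Expenditure on x: 29.8·4.7577 = 141.7785; share = 0.4633.

share on x = 0.4633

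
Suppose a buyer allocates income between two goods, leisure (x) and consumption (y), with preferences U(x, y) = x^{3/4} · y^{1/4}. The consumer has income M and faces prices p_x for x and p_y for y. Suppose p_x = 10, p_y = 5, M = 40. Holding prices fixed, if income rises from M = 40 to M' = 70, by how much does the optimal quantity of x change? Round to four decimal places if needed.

MU_x/MU_y = (0.75·y)/(0.25·x); tangency sets this equal to p_x/p_y.
Rearranging, p_y·y = (1/3)·p_x·x. Substituting into the budget gives p_x·x·(1 + (1/3)) = M.
Demand: x*(p_x,p_y,M) = 0.75·M/p_x and y* = 0.25·M/p_y.
At p_x=10, p_y=5, M=40: x* = 0.75·40/10 = 3.
At M' = 70: x* = 5.25. Change: 5.25 − 3 = 2.25.

Δx* = 2.25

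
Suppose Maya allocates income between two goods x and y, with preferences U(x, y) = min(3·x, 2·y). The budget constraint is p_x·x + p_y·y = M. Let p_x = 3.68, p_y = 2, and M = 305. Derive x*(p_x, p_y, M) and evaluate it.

Demand: x*(p_x,p_y,M) = 2·M/(2·p_x + 3·p_y), y* = 3·M/(2·p_x + 3·p_y).
Here 2·3.68 + 3·2 = 13.36, giving x* = 45.6587.

x* = 45.6587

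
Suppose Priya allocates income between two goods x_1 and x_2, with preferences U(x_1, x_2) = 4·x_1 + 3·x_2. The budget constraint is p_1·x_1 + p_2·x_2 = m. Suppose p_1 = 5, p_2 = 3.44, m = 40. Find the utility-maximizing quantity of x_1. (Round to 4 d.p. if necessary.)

Linear utility — the consumer picks whichever good has higher MU/price: 4/5 = 0.8 vs 3/3.44 = 0.8721.
x_2 gives more utility per dollar, so spend all income on x_2: x_2* = m/p_2, x_1* = 0.
Numerically: x_1* = 0, x_2* = 11.6279.

x_1* = 0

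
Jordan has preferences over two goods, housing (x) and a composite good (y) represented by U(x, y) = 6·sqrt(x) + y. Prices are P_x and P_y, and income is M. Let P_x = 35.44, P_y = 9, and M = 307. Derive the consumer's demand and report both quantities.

Utility is quasi-linear in y; the FOC for x is 3/√x = P_x/P_y.
Solve: √x = 3·P_y/P_x, so x*(P_x,P_y) = (3·P_y/P_x)², and y* = (M − P_x·x*)/P_y.
Plugging in: x* = (3·9/35.44)² = 0.5804, y* = 31.8256.

x* = 0.5804, y* = 31.8256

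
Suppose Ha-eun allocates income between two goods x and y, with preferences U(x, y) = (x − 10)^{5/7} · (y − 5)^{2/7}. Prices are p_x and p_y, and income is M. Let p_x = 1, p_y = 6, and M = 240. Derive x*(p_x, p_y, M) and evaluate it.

Substituting into the budget: x* = 10 + 5/7·(M − 10·p_x − 5·p_y)/p_x, and y* = 5 + 2/7·(…)/p_y.
Discretionary income = 240 − 10·1 − 5·6 = 200; x* = 10 + 5/7·200/1 = 152.8571.

x* = 152.8571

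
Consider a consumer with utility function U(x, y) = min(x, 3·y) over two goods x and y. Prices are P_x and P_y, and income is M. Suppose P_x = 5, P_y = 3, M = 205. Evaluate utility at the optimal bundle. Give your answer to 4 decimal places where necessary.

V = 34.1667

Leontief preferences: the optimum is at the kink where x/3 = y/1, i.e. y = (1/3)·x.
Budget: P_x·x + P_y·(1/3)·x = M, so (3·P_x + P_y)·x = 3·M.
Demand: x*(P_x,P_y,M) = 3·M/(3·P_x + P_y), y* = M/(3·P_x + P_y).
Here 3·5 + 3 = 18, giving x* = 34.1667 and y* = 11.3889.
Utility at the optimum: U(34.1667, 11.3889) = 34.1667.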